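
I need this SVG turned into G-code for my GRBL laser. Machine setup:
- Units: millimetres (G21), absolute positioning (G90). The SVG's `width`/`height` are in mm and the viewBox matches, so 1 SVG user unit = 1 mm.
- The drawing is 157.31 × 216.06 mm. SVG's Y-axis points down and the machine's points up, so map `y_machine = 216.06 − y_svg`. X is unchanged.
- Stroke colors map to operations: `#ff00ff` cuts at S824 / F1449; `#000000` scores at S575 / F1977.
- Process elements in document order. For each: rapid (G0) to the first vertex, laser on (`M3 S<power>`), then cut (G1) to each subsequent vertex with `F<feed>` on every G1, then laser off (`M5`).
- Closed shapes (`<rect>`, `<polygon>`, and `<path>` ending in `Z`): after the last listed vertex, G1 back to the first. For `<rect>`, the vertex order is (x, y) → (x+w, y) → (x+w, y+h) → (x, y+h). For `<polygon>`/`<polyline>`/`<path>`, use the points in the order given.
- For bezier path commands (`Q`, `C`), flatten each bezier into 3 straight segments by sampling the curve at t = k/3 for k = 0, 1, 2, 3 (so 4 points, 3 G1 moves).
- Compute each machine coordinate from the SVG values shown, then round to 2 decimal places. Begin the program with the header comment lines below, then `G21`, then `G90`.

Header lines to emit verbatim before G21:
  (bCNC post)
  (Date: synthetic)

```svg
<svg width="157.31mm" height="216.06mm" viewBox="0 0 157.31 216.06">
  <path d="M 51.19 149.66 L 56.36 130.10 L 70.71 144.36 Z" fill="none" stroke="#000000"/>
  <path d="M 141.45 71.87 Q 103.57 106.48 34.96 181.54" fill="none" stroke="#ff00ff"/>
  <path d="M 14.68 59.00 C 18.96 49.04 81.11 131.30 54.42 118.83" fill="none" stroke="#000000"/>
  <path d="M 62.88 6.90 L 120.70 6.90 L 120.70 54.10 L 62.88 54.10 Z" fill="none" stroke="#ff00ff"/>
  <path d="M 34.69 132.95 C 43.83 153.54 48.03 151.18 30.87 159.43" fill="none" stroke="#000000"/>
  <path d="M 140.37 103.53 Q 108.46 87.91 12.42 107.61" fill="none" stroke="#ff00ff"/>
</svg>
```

viewBox `0 0 157.31 216.06` with mm width/height → 1 unit = 1 mm. Flip: y_m = 216.06 − y_svg.

**Shape 1** — `<path>` regular polygon, stroke `#000000` → score (S575, F1977). Machine vertices: (51.19,66.40) → (56.36,85.96) → (70.71,71.70) → (51.19,66.40). Closed: final G1 returns to the first vertex.

**Shape 2** — `<path>` quadratic bezier, stroke `#ff00ff` → cut (S824, F1449). Control points (SVG): P0=(141.45,71.87), P1=(103.57,106.48), P2=(34.96,181.54); sampled at t=k/3. Machine vertices: (141.45,144.19) → (112.78,116.62) → (77.29,80.07) → (34.96,34.52). Open path.

**Shape 3** — `<path>` cubic bezier, stroke `#000000` → score (S575, F1977). Control points (SVG): P0=(14.68,59.00), P1=(18.96,49.04), P2=(81.11,131.30), P3=(54.42,118.83); sampled at t=k/3. Machine vertices: (14.68,157.06) → (32.82,143.20) → (56.93,109.41) → (54.42,97.23). Open path.

**Shape 4** — `<path>` rectangle, stroke `#ff00ff` → cut (S824, F1449). Machine vertices: (62.88,209.16) → (120.70,209.16) → (120.70,161.96) → (62.88,161.96) → (62.88,209.16). Closed: final G1 returns to the first vertex.

**Shape 5** — `<path>` cubic bezier, stroke `#000000` → score (S575, F1977). Control points (SVG): P0=(34.69,132.95), P1=(43.83,153.54), P2=(48.03,151.18), P3=(30.87,159.43); sampled at t=k/3. Machine vertices: (34.69,83.11) → (41.58,68.93) → (41.52,62.59) → (30.87,56.63). Open path.

**Shape 6** — `<path>` quadratic bezier, stroke `#ff00ff` → cut (S824, F1449). Control points (SVG): P0=(140.37,103.53), P1=(108.46,87.91), P2=(12.42,107.61); sampled at t=k/3. Machine vertices: (140.37,112.53) → (111.97,119.02) → (69.32,117.66) → (12.42,108.45). Open path.

(bCNC post)
(Date: synthetic)
G21
G90
G0 X51.19 Y66.40
M3 S575
G1 X56.36 Y85.96 F1977
G1 X70.71 Y71.70 F1977
G1 X51.19 Y66.40 F1977
M5
G0 X141.45 Y144.19
M3 S824
G1 X112.78 Y116.62 F1449
G1 X77.29 Y80.07 F1449
G1 X34.96 Y34.52 F1449
M5
G0 X14.68 Y157.06
M3 S575
G1 X32.82 Y143.20 F1977
G1 X56.93 Y109.41 F1977
G1 X54.42 Y97.23 F1977
M5
G0 X62.88 Y209.16
M3 S824
G1 X120.70 Y209.16 F1449
G1 X120.70 Y161.96 F1449
G1 X62.88 Y161.96 F1449
G1 X62.88 Y209.16 F1449
M5
G0 X34.69 Y83.11
M3 S575
G1 X41.58 Y68.93 F1977
G1 X41.52 Y62.59 F1977
G1 X30.87 Y56.63 F1977
M5
G0 X140.37 Y112.53
M3 S824
G1 X111.97 Y119.02 F1449
G1 X69.32 Y117.66 F1449
G1 X12.42 Y108.45 F1449
M5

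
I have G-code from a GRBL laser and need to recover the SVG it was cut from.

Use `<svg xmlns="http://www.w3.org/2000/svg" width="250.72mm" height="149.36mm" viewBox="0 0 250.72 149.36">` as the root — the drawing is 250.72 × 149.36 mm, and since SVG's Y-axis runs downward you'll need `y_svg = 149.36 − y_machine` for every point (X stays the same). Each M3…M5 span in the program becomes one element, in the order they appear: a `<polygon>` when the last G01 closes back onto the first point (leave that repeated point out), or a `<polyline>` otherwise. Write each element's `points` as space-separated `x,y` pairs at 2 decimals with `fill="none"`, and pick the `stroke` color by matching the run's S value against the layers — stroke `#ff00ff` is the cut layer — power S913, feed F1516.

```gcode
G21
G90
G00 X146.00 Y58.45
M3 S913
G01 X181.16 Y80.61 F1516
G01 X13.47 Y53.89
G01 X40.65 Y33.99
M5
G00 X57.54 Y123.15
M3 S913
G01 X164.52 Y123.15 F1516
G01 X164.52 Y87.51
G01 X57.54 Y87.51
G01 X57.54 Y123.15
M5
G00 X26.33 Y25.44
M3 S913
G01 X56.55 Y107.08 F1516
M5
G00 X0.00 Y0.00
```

Machine Y-up, SVG Y-down with viewBox height 149.36, so y_svg = 149.36 − y_machine; X carries over. Every run uses S913, so all elements get stroke `#ff00ff` (cut).

Run 1: The run is open, so emit a `<polyline>` with points (Y-flipped): 146.00,90.91 181.16,68.75 13.47,95.47 40.65,115.37.

Run 2: The run returns to its start, so emit a `<polygon>` with points (Y-flipped): 57.54,26.21 164.52,26.21 164.52,61.85 57.54,61.85.

Run 3: The run is open, so emit a `<polyline>` with points (Y-flipped): 26.33,123.92 56.55,42.28.

<svg xmlns="http://www.w3.org/2000/svg" width="250.72mm" height="149.36mm" viewBox="0 0 250.72 149.36">
  <polyline points="146.00,90.91 181.16,68.75 13.47,95.47 40.65,115.37" fill="none" stroke="#ff00ff"/>
  <polygon points="57.54,26.21 164.52,26.21 164.52,61.85 57.54,61.85" fill="none" stroke="#ff00ff"/>
  <polyline points="26.33,123.92 56.55,42.28" fill="none" stroke="#ff00ff"/>
</svg>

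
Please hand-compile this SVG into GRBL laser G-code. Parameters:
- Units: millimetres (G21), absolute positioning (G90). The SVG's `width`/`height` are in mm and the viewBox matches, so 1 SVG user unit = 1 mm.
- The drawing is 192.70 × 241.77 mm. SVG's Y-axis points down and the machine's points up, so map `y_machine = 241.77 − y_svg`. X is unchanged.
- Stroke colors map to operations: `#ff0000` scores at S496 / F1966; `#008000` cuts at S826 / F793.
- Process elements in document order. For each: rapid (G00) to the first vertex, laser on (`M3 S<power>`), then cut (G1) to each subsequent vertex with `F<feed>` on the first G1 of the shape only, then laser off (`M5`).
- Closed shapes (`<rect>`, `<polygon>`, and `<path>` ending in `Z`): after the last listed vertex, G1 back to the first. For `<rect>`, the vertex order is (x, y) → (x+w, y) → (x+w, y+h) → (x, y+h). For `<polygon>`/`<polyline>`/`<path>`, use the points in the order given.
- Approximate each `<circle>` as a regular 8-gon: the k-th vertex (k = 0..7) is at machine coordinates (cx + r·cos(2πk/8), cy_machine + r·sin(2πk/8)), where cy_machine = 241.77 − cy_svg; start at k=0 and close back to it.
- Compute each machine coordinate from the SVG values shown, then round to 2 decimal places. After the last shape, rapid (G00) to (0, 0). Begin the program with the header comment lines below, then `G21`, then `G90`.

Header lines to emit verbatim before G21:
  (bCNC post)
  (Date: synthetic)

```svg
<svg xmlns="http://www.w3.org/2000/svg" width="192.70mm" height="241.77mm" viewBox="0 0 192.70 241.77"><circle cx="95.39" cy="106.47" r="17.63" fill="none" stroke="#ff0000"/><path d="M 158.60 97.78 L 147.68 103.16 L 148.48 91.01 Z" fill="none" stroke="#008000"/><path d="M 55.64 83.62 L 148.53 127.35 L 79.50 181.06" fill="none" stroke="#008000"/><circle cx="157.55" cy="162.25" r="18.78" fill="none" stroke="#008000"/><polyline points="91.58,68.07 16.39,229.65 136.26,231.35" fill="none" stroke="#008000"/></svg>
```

Since the viewBox matches the mm dimensions, user units are millimetres directly. The only transform is the Y-flip y_m = 241.77 − y_svg.

Shape 1 is a circle drawn with `<circle>`. Its stroke #ff0000 means score at S496, F1966. After flipping Y the toolpath is (113.02,135.30) → (107.86,147.77) → (95.39,152.93) → (82.92,147.77) → (77.76,135.30) → (82.92,122.83) → (95.39,117.67) → (107.86,122.83) → (113.02,135.30), returning to the start.

Shape 2 is a regular polygon drawn with `<path>`. Its stroke #008000 means cut at S826, F793. After flipping Y the toolpath is (158.60,143.99) → (147.68,138.61) → (148.48,150.76) → (158.60,143.99), returning to the start.

Shape 3 is a open polyline drawn with `<path>`. Its stroke #008000 means cut at S826, F793. After flipping Y the toolpath is (55.64,158.15) → (148.53,114.42) → (79.50,60.71).

Shape 4 is a circle drawn with `<circle>`. Its stroke #008000 means cut at S826, F793. After flipping Y the toolpath is (176.33,79.52) → (170.83,92.80) → (157.55,98.30) → (144.27,92.80) → (138.77,79.52) → (144.27,66.24) → (157.55,60.74) → (170.83,66.24) → (176.33,79.52), returning to the start.

Shape 5 is a open polyline drawn with `<polyline>`. Its stroke #008000 means cut at S826, F793. After flipping Y the toolpath is (91.58,173.70) → (16.39,12.12) → (136.26,10.42).

(bCNC post)
(Date: synthetic)
G21
G90
G00 X113.02 Y135.30
M3 S496
G1 X107.86 Y147.77 F1966
G1 X95.39 Y152.93
G1 X82.92 Y147.77
G1 X77.76 Y135.30
G1 X82.92 Y122.83
G1 X95.39 Y117.67
G1 X107.86 Y122.83
G1 X113.02 Y135.30
M5
G00 X158.60 Y143.99
M3 S826
G1 X147.68 Y138.61 F793
G1 X148.48 Y150.76
G1 X158.60 Y143.99
M5
G00 X55.64 Y158.15
M3 S826
G1 X148.53 Y114.42 F793
G1 X79.50 Y60.71
M5
G00 X176.33 Y79.52
M3 S826
G1 X170.83 Y92.80 F793
G1 X157.55 Y98.30
G1 X144.27 Y92.80
G1 X138.77 Y79.52
G1 X144.27 Y66.24
G1 X157.55 Y60.74
G1 X170.83 Y66.24
G1 X176.33 Y79.52
M5
G00 X91.58 Y173.70
M3 S826
G1 X16.39 Y12.12 F793
G1 X136.26 Y10.42
M5
G00 X0.00 Y0.00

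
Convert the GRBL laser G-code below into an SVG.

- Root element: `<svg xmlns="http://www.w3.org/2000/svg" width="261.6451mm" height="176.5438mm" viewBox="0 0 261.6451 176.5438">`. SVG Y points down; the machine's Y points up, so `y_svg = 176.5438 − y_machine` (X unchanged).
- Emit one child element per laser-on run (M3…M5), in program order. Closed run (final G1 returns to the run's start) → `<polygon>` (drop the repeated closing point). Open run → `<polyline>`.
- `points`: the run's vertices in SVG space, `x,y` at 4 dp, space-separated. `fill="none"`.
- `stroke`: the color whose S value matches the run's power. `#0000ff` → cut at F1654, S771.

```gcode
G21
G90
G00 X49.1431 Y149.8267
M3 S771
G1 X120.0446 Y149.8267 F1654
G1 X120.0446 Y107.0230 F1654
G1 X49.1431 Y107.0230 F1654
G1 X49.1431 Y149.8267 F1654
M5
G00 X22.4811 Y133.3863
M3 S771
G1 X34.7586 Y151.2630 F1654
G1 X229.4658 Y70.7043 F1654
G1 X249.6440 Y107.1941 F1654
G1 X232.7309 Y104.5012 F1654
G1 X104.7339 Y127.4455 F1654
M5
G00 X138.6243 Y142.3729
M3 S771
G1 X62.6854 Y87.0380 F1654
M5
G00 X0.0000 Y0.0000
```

Machine Y-up, SVG Y-down with viewBox height 176.5438, so y_svg = 176.5438 − y_machine; X carries over. Every run uses S771, so all elements get stroke `#0000ff` (cut).

Run 1: The run returns to its start, so emit a `<polygon>` with points (Y-flipped): 49.1431,26.7171 120.0446,26.7171 120.0446,69.5208 49.1431,69.5208.

Run 2: The run is open, so emit a `<polyline>` with points (Y-flipped): 22.4811,43.1575 34.7586,25.2808 229.4658,105.8395 249.6440,69.3497 232.7309,72.0426 104.7339,49.0983.

Run 3: The run is open, so emit a `<polyline>` with points (Y-flipped): 138.6243,34.1709 62.6854,89.5058.

<svg xmlns="http://www.w3.org/2000/svg" width="261.6451mm" height="176.5438mm" viewBox="0 0 261.6451 176.5438">
  <polygon points="49.1431,26.7171 120.0446,26.7171 120.0446,69.5208 49.1431,69.5208" fill="none" stroke="#0000ff"/>
  <polyline points="22.4811,43.1575 34.7586,25.2808 229.4658,105.8395 249.6440,69.3497 232.7309,72.0426 104.7339,49.0983" fill="none" stroke="#0000ff"/>
  <polyline points="138.6243,34.1709 62.6854,89.5058" fill="none" stroke="#0000ff"/>
</svg>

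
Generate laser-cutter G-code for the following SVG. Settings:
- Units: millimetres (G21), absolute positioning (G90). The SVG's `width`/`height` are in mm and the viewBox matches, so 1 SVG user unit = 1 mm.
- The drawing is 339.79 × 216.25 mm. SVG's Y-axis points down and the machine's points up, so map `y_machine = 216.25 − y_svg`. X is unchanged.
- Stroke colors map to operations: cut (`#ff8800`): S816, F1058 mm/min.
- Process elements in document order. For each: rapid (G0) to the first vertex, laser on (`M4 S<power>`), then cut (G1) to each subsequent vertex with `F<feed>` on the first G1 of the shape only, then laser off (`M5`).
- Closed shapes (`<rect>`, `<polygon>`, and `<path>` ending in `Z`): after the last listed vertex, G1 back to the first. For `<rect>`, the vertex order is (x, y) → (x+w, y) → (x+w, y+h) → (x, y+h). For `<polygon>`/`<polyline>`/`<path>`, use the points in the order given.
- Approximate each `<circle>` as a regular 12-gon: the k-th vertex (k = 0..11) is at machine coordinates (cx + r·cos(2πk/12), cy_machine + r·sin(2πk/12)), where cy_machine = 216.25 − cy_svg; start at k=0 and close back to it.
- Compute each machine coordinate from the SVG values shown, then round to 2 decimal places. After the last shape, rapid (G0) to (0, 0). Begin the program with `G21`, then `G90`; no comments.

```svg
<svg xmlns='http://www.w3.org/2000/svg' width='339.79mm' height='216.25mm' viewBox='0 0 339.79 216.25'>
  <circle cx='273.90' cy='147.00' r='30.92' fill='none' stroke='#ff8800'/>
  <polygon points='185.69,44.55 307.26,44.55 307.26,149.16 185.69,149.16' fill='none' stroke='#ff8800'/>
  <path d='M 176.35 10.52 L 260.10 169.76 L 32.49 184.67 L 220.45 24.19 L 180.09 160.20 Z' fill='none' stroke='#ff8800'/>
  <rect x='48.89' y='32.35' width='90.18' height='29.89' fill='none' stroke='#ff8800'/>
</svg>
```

G21
G90
G0 X304.82 Y69.25
M4 S816
G1 X300.68 Y84.71 F1058
G1 X289.36 Y96.03
G1 X273.90 Y100.17
G1 X258.44 Y96.03
G1 X247.12 Y84.71
G1 X242.98 Y69.25
G1 X247.12 Y53.79
G1 X258.44 Y42.47
G1 X273.90 Y38.33
G1 X289.36 Y42.47
G1 X300.68 Y53.79
G1 X304.82 Y69.25
M5
G0 X185.69 Y171.70
M4 S816
G1 X307.26 Y171.70 F1058
G1 X307.26 Y67.09
G1 X185.69 Y67.09
G1 X185.69 Y171.70
M5
G0 X176.35 Y205.73
M4 S816
G1 X260.10 Y46.49 F1058
G1 X32.49 Y31.58
G1 X220.45 Y192.06
G1 X180.09 Y56.05
G1 X176.35 Y205.73
M5
G0 X48.89 Y183.90
M4 S816
G1 X139.07 Y183.90 F1058
G1 X139.07 Y154.01
G1 X48.89 Y154.01
G1 X48.89 Y183.90
M5
G0 X0.00 Y0.00

1 u = 1 mm; y_m = 216.25 − y.

[1] `<circle>` circle, #ff8800→cut S816 F1058: (304.82,69.25) → (300.68,84.71) → (289.36,96.03) → (273.90,100.17) → (258.44,96.03) → (247.12,84.71) → (242.98,69.25) → (247.12,53.79) → (258.44,42.47) → (273.90,38.33) → (289.36,42.47) → (300.68,53.79) → (304.82,69.25) (closed)

[2] `<polygon>` rectangle, #ff8800→cut S816 F1058: (185.69,171.70) → (307.26,171.70) → (307.26,67.09) → (185.69,67.09) → (185.69,171.70) (closed)

[3] `<path>` closed polygon, #ff8800→cut S816 F1058: (176.35,205.73) → (260.10,46.49) → (32.49,31.58) → (220.45,192.06) → (180.09,56.05) → (176.35,205.73) (closed)

[4] `<rect>` rectangle, #ff8800→cut S816 F1058: (48.89,183.90) → (139.07,183.90) → (139.07,154.01) → (48.89,154.01) → (48.89,183.90) (closed)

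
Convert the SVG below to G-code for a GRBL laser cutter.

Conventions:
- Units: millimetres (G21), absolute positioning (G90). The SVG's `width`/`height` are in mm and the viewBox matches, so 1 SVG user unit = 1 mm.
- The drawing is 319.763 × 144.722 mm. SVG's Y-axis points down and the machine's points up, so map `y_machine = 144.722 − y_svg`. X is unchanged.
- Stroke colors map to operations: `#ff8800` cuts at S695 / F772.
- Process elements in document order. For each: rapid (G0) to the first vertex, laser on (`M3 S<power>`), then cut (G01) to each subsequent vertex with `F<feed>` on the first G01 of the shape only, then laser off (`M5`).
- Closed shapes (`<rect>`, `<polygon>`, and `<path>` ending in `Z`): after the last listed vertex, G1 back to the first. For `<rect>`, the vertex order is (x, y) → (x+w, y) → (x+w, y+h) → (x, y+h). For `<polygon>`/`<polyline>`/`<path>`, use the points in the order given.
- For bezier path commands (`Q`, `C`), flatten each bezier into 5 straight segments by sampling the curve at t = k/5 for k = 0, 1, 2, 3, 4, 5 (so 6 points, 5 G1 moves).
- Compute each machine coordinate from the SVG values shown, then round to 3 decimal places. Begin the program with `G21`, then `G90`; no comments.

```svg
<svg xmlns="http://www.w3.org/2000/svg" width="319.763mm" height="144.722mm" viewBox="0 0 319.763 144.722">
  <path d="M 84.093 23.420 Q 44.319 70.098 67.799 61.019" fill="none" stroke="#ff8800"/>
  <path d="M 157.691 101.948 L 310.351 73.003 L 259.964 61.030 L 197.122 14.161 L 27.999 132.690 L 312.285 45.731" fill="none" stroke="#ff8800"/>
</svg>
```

G21
G90
G0 X84.093 Y121.302
M3 S695
G01 X70.714 Y104.861 F772
G01 X62.394 Y92.881
G01 X59.136 Y85.361
G01 X60.937 Y82.302
G01 X67.799 Y83.703
M5
G0 X157.691 Y42.774
M3 S695
G01 X310.351 Y71.719 F772
G01 X259.964 Y83.692
G01 X197.122 Y130.561
G01 X27.999 Y12.032
G01 X312.285 Y98.991
M5

viewBox `0 0 319.763 144.722` with mm width/height → 1 unit = 1 mm. Flip: y_m = 144.722 − y_svg.

**Shape 1** — `<path>` quadratic bezier, stroke `#ff8800` → cut (S695, F772). Control points (SVG): P0=(84.093,23.420), P1=(44.319,70.098), P2=(67.799,61.019); sampled at t=k/5. Machine vertices: (84.093,121.302) → (70.714,104.861) → (62.394,92.881) → (59.136,85.361) → (60.937,82.302) → (67.799,83.703). Open path.

**Shape 2** — `<path>` open polyline, stroke `#ff8800` → cut (S695, F772). Machine vertices: (157.691,42.774) → (310.351,71.719) → (259.964,83.692) → (197.122,130.561) → (27.999,12.032) → (312.285,98.991). Open path.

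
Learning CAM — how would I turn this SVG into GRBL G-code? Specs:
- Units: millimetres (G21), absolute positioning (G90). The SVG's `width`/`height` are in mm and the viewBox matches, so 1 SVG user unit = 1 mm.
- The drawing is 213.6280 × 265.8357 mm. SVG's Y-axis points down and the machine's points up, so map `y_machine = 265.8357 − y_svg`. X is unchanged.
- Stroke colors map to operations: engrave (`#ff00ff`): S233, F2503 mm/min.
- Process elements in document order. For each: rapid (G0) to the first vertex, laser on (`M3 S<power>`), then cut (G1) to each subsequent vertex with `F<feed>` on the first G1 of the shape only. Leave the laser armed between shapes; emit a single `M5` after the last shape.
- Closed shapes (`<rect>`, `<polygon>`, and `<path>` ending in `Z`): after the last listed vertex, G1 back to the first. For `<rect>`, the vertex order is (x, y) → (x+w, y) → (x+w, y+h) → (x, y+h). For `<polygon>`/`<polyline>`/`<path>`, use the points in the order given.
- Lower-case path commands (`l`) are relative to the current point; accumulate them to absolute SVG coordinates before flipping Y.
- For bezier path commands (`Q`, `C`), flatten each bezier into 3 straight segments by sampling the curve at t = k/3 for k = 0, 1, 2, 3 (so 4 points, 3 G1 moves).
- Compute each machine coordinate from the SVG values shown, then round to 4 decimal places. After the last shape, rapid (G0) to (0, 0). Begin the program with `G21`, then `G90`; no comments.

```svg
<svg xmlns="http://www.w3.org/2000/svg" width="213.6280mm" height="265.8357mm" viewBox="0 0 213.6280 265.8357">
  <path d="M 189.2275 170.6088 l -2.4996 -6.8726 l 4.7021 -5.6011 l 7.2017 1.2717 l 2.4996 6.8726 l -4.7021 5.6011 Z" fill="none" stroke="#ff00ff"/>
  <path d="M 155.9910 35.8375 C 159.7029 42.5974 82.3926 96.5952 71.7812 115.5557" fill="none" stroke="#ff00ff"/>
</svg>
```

Since the viewBox matches the mm dimensions, user units are millimetres directly. The only transform is the Y-flip y_m = 265.8357 − y_svg.

Shape 1 is a regular polygon drawn with `<path>`. Its stroke #ff00ff means engrave at S233, F2503. After flipping Y the toolpath is (189.2275,95.2269) → (186.7279,102.0995) → (191.4300,107.7006) → (198.6317,106.4289) → (201.1313,99.5563) → (196.4292,93.9552) → (189.2275,95.2269), returning to the start.

Shape 2 is a cubic bezier drawn with `<path>`. Its stroke #ff00ff means engrave at S233, F2503. After flipping Y the toolpath is (155.9910,229.9982) → (138.1667,210.5396) → (99.1544,177.8724) → (71.7812,150.2800).

G21
G90
G0 X189.2275 Y95.2269
M3 S233
G1 X186.7279 Y102.0995 F2503
G1 X191.4300 Y107.7006
G1 X198.6317 Y106.4289
G1 X201.1313 Y99.5563
G1 X196.4292 Y93.9552
G1 X189.2275 Y95.2269
G0 X155.9910 Y229.9982
M3 S233
G1 X138.1667 Y210.5396 F2503
G1 X99.1544 Y177.8724
G1 X71.7812 Y150.2800
M5
G0 X0.0000 Y0.0000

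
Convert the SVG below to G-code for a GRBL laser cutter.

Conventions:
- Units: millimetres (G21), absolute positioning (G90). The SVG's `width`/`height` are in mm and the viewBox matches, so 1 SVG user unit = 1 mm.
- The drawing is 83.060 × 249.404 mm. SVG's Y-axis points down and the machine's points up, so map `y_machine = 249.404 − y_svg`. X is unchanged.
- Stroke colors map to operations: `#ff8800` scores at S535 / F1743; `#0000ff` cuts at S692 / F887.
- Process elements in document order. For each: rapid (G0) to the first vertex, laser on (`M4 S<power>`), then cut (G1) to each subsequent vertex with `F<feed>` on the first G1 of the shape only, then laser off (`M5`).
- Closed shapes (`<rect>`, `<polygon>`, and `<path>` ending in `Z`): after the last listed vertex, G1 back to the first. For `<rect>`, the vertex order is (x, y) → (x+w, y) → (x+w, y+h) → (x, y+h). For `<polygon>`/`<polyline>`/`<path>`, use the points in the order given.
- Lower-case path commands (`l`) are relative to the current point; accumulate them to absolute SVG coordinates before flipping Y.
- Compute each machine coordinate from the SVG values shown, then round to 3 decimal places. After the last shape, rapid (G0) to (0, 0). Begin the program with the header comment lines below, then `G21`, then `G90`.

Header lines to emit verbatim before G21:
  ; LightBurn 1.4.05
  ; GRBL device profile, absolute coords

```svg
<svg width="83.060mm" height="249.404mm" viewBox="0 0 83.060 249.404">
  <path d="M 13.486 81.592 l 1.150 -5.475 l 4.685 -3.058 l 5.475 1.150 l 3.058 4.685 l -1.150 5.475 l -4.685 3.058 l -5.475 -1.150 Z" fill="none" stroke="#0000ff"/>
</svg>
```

1 u = 1 mm; y_m = 249.404 − y.

[1] `<path>` regular polygon, #0000ff→cut S692 F887: (13.486,167.812) → (14.636,173.287) → (19.321,176.345) → (24.796,175.195) → (27.854,170.510) → (26.704,165.035) → (22.019,161.977) → (16.544,163.127) → (13.486,167.812) (closed)

; LightBurn 1.4.05
; GRBL device profile, absolute coords
G21
G90
G0 X13.486 Y167.812
M4 S692
G1 X14.636 Y173.287 F887
G1 X19.321 Y176.345
G1 X24.796 Y175.195
G1 X27.854 Y170.510
G1 X26.704 Y165.035
G1 X22.019 Y161.977
G1 X16.544 Y163.127
G1 X13.486 Y167.812
M5
G0 X0.000 Y0.000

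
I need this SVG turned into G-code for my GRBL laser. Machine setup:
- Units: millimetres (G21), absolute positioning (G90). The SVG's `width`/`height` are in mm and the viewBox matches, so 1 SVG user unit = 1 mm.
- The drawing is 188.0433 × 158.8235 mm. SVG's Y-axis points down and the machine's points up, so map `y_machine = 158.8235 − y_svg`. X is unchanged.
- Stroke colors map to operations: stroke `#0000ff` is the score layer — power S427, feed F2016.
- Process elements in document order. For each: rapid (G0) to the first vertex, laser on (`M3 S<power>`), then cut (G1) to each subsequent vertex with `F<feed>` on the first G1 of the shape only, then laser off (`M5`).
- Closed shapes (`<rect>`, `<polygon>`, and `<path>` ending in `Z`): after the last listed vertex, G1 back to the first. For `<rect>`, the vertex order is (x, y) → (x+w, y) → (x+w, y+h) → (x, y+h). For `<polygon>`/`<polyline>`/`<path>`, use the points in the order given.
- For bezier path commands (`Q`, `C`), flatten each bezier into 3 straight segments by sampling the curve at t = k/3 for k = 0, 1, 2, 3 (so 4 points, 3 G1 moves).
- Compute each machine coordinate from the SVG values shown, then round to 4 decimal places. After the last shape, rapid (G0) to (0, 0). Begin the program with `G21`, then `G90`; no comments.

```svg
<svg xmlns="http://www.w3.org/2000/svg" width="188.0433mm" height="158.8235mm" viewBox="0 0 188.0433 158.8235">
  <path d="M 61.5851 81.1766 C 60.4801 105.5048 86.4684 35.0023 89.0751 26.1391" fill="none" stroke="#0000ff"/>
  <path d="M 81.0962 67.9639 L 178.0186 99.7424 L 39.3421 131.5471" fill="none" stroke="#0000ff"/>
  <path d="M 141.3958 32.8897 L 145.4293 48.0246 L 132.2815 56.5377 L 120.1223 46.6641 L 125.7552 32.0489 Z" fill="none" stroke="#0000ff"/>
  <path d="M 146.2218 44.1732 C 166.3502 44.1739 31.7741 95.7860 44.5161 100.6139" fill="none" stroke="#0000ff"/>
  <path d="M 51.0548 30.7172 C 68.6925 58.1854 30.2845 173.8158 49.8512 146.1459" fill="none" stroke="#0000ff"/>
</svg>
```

G21
G90
G0 X61.5851 Y77.6469
M3 S427
G1 X67.6418 Y79.1337 F2016
G1 X80.5440 Y109.0700
G1 X89.0751 Y132.6844
M5
G0 X81.0962 Y90.8596
M3 S427
G1 X178.0186 Y59.0811 F2016
G1 X39.3421 Y27.2764
M5
G0 X141.3958 Y125.9338
M3 S427
G1 X145.4293 Y110.7989 F2016
G1 X132.2815 Y102.2858
G1 X120.1223 Y112.1594
G1 X125.7552 Y126.7746
G1 X141.3958 Y125.9338
M5
G0 X146.2218 Y114.6503
M3 S427
G1 X125.9681 Y101.0901 F2016
G1 X69.6941 Y74.9880
G1 X44.5161 Y58.2096
M5
G0 X51.0548 Y128.1063
M3 S427
G1 X54.2336 Y79.8234 F2016
G1 X45.3864 Y24.2018
G1 X49.8512 Y12.6776
M5
G0 X0.0000 Y0.0000

1 u = 1 mm; y_m = 158.8235 − y.

[1] `<path>` cubic bezier, #0000ff→score S427 F2016: (61.5851,77.6469) → (67.6418,79.1337) → (80.5440,109.0700) → (89.0751,132.6844)

[2] `<path>` open polyline, #0000ff→score S427 F2016: (81.0962,90.8596) → (178.0186,59.0811) → (39.3421,27.2764)

[3] `<path>` regular polygon, #0000ff→score S427 F2016: (141.3958,125.9338) → (145.4293,110.7989) → (132.2815,102.2858) → (120.1223,112.1594) → (125.7552,126.7746) → (141.3958,125.9338) (closed)

[4] `<path>` cubic bezier, #0000ff→score S427 F2016: (146.2218,114.6503) → (125.9681,101.0901) → (69.6941,74.9880) → (44.5161,58.2096)

[5] `<path>` cubic bezier, #0000ff→score S427 F2016: (51.0548,128.1063) → (54.2336,79.8234) → (45.3864,24.2018) → (49.8512,12.6776)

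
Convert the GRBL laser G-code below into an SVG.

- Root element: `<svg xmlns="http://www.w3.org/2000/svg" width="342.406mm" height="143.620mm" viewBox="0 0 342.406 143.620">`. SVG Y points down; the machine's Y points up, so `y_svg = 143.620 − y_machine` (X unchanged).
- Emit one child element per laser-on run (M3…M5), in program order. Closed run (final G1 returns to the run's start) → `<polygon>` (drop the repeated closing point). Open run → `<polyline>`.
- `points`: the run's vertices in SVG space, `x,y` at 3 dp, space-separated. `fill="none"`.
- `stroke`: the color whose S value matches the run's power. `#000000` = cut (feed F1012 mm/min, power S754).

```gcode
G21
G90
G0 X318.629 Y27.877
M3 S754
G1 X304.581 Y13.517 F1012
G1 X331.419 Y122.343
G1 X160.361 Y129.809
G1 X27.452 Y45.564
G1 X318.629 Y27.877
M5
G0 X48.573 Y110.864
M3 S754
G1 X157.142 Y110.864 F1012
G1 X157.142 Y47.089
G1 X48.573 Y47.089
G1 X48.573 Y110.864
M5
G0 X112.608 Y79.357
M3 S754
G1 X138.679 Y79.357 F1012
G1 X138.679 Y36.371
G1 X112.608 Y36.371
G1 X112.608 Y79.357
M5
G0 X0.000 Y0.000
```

Machine Y-up, SVG Y-down with viewBox height 143.620, so y_svg = 143.620 − y_machine; X carries over. Every run uses S754, so all elements get stroke `#000000` (cut).

Run 1: The run returns to its start, so emit a `<polygon>` with points (Y-flipped): 318.629,115.743 304.581,130.103 331.419,21.277 160.361,13.811 27.452,98.056.

Run 2: The run returns to its start, so emit a `<polygon>` with points (Y-flipped): 48.573,32.756 157.142,32.756 157.142,96.531 48.573,96.531.

Run 3: The run returns to its start, so emit a `<polygon>` with points (Y-flipped): 112.608,64.263 138.679,64.263 138.679,107.249 112.608,107.249.

<svg xmlns="http://www.w3.org/2000/svg" width="342.406mm" height="143.620mm" viewBox="0 0 342.406 143.620">
  <polygon points="318.629,115.743 304.581,130.103 331.419,21.277 160.361,13.811 27.452,98.056" fill="none" stroke="#000000"/>
  <polygon points="48.573,32.756 157.142,32.756 157.142,96.531 48.573,96.531" fill="none" stroke="#000000"/>
  <polygon points="112.608,64.263 138.679,64.263 138.679,107.249 112.608,107.249" fill="none" stroke="#000000"/>
</svg>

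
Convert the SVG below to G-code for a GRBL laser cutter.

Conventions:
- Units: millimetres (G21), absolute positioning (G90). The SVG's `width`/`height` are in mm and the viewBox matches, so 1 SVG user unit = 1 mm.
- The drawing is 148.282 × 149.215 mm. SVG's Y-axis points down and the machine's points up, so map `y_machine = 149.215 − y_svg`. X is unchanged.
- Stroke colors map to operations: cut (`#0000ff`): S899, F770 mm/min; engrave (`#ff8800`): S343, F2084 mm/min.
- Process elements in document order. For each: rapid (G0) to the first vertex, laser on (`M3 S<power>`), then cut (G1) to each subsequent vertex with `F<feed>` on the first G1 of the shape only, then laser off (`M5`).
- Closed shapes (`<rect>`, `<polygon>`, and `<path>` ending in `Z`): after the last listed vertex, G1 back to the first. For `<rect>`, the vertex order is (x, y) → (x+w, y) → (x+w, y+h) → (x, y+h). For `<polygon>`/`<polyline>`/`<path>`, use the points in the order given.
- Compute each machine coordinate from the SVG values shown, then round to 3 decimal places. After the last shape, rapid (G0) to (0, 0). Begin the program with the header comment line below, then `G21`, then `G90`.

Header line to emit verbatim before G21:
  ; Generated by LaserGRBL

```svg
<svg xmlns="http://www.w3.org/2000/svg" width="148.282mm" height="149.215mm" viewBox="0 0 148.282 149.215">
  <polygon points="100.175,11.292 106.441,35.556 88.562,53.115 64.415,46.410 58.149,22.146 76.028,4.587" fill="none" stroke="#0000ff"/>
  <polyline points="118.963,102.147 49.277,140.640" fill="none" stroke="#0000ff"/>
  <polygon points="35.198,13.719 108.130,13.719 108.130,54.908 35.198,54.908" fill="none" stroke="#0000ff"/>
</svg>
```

; Generated by LaserGRBL
G21
G90
G0 X100.175 Y137.923
M3 S899
G1 X106.441 Y113.659 F770
G1 X88.562 Y96.100
G1 X64.415 Y102.805
G1 X58.149 Y127.069
G1 X76.028 Y144.628
G1 X100.175 Y137.923
M5
G0 X118.963 Y47.068
M3 S899
G1 X49.277 Y8.575 F770
M5
G0 X35.198 Y135.496
M3 S899
G1 X108.130 Y135.496 F770
G1 X108.130 Y94.307
G1 X35.198 Y94.307
G1 X35.198 Y135.496
M5
G0 X0.000 Y0.000

viewBox `0 0 148.282 149.215` with mm width/height → 1 unit = 1 mm. Flip: y_m = 149.215 − y_svg.

**Shape 1** — `<polygon>` regular polygon, stroke `#0000ff` → cut (S899, F770). Machine vertices: (100.175,137.923) → (106.441,113.659) → (88.562,96.100) → (64.415,102.805) → (58.149,127.069) → (76.028,144.628) → (100.175,137.923). Closed: final G1 returns to the first vertex.

**Shape 2** — `<polyline>` line segment, stroke `#0000ff` → cut (S899, F770). Machine vertices: (118.963,47.068) → (49.277,8.575). Open path.

**Shape 3** — `<polygon>` rectangle, stroke `#0000ff` → cut (S899, F770). Machine vertices: (35.198,135.496) → (108.130,135.496) → (108.130,94.307) → (35.198,94.307) → (35.198,135.496). Closed: final G1 returns to the first vertex.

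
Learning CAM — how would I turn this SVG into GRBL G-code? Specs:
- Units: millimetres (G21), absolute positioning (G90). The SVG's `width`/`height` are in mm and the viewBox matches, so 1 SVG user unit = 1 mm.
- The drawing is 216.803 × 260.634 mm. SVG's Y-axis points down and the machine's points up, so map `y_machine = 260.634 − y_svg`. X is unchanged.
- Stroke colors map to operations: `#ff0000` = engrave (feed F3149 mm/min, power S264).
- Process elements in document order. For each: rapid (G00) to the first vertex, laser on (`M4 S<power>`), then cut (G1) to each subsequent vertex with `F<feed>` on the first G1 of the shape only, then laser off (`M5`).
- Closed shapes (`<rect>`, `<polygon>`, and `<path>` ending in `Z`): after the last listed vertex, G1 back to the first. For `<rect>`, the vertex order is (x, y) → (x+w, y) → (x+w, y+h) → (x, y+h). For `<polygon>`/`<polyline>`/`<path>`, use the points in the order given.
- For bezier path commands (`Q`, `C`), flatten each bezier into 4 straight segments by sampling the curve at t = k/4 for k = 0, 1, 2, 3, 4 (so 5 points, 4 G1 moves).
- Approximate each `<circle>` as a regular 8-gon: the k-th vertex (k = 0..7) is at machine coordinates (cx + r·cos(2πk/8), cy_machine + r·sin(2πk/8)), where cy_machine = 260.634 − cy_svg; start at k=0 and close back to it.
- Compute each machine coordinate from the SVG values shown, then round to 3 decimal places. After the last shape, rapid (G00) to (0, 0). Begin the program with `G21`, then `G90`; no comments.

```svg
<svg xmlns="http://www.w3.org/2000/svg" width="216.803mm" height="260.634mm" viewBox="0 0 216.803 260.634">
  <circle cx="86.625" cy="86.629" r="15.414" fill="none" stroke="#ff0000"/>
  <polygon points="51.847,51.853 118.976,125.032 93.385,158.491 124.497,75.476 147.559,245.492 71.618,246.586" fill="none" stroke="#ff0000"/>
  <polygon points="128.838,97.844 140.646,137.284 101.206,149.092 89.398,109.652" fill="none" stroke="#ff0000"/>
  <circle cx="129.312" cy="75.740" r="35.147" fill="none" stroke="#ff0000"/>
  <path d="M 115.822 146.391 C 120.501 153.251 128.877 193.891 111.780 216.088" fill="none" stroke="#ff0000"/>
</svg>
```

G21
G90
G00 X102.039 Y174.005
M4 S264
G1 X97.524 Y184.904 F3149
G1 X86.625 Y189.419
G1 X75.726 Y184.904
G1 X71.211 Y174.005
G1 X75.726 Y163.106
G1 X86.625 Y158.591
G1 X97.524 Y163.106
G1 X102.039 Y174.005
M5
G00 X51.847 Y208.781
M4 S264
G1 X118.976 Y135.602 F3149
G1 X93.385 Y102.143
G1 X124.497 Y185.158
G1 X147.559 Y15.142
G1 X71.618 Y14.048
G1 X51.847 Y208.781
M5
G00 X128.838 Y162.790
M4 S264
G1 X140.646 Y123.350 F3149
G1 X101.206 Y111.542
G1 X89.398 Y150.982
G1 X128.838 Y162.790
M5
G00 X164.459 Y184.894
M4 S264
G1 X154.165 Y209.747 F3149
G1 X129.312 Y220.041
G1 X104.459 Y209.747
G1 X94.165 Y184.894
G1 X104.459 Y160.041
G1 X129.312 Y149.747
G1 X154.165 Y160.041
G1 X164.459 Y184.894
M5
G00 X115.822 Y114.243
M4 S264
G1 X119.569 Y103.580 F3149
G1 X121.967 Y85.146
G1 X120.282 Y63.836
G1 X111.780 Y44.546
M5
G00 X0.000 Y0.000

viewBox `0 0 216.803 260.634` with mm width/height → 1 unit = 1 mm. Flip: y_m = 260.634 − y_svg.

**Shape 1** — `<circle>` circle, stroke `#ff0000` → engrave (S264, F3149). Machine vertices: (102.039,174.005) → (97.524,184.904) → (86.625,189.419) → (75.726,184.904) → (71.211,174.005) → (75.726,163.106) → (86.625,158.591) → (97.524,163.106) → (102.039,174.005). Closed: final G1 returns to the first vertex.

**Shape 2** — `<polygon>` closed polygon, stroke `#ff0000` → engrave (S264, F3149). Machine vertices: (51.847,208.781) → (118.976,135.602) → (93.385,102.143) → (124.497,185.158) → (147.559,15.142) → (71.618,14.048) → (51.847,208.781). Closed: final G1 returns to the first vertex.

**Shape 3** — `<polygon>` regular polygon, stroke `#ff0000` → engrave (S264, F3149). Machine vertices: (128.838,162.790) → (140.646,123.350) → (101.206,111.542) → (89.398,150.982) → (128.838,162.790). Closed: final G1 returns to the first vertex.

**Shape 4** — `<circle>` circle, stroke `#ff0000` → engrave (S264, F3149). Machine vertices: (164.459,184.894) → (154.165,209.747) → (129.312,220.041) → (104.459,209.747) → (94.165,184.894) → (104.459,160.041) → (129.312,149.747) → (154.165,160.041) → (164.459,184.894). Closed: final G1 returns to the first vertex.

**Shape 5** — `<path>` cubic bezier, stroke `#ff0000` → engrave (S264, F3149). Control points (SVG): P0=(115.822,146.391), P1=(120.501,153.251), P2=(128.877,193.891), P3=(111.780,216.088); sampled at t=k/4. Machine vertices: (115.822,114.243) → (119.569,103.580) → (121.967,85.146) → (120.282,63.836) → (111.780,44.546). Open path.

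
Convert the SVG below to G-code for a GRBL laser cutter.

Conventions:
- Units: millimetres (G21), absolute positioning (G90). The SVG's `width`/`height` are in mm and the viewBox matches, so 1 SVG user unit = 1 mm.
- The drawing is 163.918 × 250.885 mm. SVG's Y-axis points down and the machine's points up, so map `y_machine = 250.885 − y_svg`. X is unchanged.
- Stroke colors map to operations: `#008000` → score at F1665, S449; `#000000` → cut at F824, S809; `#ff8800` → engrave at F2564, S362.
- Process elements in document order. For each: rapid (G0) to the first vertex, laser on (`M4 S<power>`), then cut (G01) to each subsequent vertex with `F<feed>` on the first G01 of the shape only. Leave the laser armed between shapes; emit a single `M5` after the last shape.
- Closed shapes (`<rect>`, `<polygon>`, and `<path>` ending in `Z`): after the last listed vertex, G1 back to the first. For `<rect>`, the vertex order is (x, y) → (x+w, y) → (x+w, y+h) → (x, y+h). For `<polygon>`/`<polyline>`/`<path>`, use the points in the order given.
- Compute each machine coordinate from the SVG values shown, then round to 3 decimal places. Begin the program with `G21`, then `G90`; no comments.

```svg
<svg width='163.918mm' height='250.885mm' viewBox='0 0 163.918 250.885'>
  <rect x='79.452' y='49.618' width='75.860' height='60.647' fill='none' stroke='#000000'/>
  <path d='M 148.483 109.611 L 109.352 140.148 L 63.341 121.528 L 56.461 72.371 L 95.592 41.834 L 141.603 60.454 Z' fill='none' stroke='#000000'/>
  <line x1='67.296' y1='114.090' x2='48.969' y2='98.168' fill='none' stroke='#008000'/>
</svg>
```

1 u = 1 mm; y_m = 250.885 − y.

[1] `<rect>` rectangle, #000000→cut S809 F824: (79.452,201.267) → (155.312,201.267) → (155.312,140.620) → (79.452,140.620) → (79.452,201.267) (closed)

[2] `<path>` regular polygon, #000000→cut S809 F824: (148.483,141.274) → (109.352,110.737) → (63.341,129.357) → (56.461,178.514) → (95.592,209.051) → (141.603,190.431) → (148.483,141.274) (closed)

[3] `<line>` line segment, #008000→score S449 F1665: (67.296,136.795) → (48.969,152.717)

G21
G90
G0 X79.452 Y201.267
M4 S809
G01 X155.312 Y201.267 F824
G01 X155.312 Y140.620
G01 X79.452 Y140.620
G01 X79.452 Y201.267
G0 X148.483 Y141.274
M4 S809
G01 X109.352 Y110.737 F824
G01 X63.341 Y129.357
G01 X56.461 Y178.514
G01 X95.592 Y209.051
G01 X141.603 Y190.431
G01 X148.483 Y141.274
G0 X67.296 Y136.795
M4 S449
G01 X48.969 Y152.717 F1665
M5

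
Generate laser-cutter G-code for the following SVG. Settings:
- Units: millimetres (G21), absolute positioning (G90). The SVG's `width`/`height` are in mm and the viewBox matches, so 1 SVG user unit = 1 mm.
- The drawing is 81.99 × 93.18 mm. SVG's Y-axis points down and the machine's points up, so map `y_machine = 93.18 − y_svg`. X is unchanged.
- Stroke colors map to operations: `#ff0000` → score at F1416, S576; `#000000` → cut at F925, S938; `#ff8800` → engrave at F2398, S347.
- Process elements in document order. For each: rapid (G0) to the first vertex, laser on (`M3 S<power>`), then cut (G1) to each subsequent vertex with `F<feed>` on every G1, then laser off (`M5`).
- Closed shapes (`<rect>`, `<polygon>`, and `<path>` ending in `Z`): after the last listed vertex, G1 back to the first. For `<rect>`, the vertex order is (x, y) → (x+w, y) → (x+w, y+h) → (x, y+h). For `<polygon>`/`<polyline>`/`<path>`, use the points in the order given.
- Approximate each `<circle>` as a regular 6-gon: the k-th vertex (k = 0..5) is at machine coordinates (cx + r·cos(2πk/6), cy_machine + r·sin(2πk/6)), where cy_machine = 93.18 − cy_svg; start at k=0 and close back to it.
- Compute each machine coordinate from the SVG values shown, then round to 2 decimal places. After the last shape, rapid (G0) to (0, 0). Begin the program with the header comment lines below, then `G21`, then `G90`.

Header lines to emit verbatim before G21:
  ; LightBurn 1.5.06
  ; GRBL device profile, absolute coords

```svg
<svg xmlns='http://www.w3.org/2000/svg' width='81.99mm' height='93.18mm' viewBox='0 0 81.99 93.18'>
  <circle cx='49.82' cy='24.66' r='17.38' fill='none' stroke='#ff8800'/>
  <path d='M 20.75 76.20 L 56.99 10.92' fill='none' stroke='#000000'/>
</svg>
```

1 u = 1 mm; y_m = 93.18 − y.

[1] `<circle>` circle, #ff8800→engrave S347 F2398: (67.20,68.52) → (58.51,83.57) → (41.13,83.57) → (32.44,68.52) → (41.13,53.47) → (58.51,53.47) → (67.20,68.52) (closed)

[2] `<path>` line segment, #000000→cut S938 F925: (20.75,16.98) → (56.99,82.26)

; LightBurn 1.5.06
; GRBL device profile, absolute coords
G21
G90
G0 X67.20 Y68.52
M3 S347
G1 X58.51 Y83.57 F2398
G1 X41.13 Y83.57 F2398
G1 X32.44 Y68.52 F2398
G1 X41.13 Y53.47 F2398
G1 X58.51 Y53.47 F2398
G1 X67.20 Y68.52 F2398
M5
G0 X20.75 Y16.98
M3 S938
G1 X56.99 Y82.26 F925
M5
G0 X0.00 Y0.00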